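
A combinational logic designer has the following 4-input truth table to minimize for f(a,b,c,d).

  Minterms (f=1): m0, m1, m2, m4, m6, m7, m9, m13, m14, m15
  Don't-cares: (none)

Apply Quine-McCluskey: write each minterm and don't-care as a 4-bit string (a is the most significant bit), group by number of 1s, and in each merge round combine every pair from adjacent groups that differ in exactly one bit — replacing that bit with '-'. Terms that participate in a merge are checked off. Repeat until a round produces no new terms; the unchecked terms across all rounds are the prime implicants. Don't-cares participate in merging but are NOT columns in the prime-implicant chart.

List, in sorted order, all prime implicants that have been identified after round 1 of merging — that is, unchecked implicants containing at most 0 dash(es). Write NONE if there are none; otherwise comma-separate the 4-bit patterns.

[col 0] 0000*, 0001*, 0010*, 0100*, 0110*, 0111*, 1001*, 1101*, 1110*, 1111*
[col 1] -001, -110*, -111*, 0-00*, 0-10*, 00-0*, 000-, 01-0*, 011-*, 1-01, 11-1, 111-*
[col 2] -11-, 0--0
Prime implicants: -001, -11-, 0--0, 000-, 1-01, 11-1

NONE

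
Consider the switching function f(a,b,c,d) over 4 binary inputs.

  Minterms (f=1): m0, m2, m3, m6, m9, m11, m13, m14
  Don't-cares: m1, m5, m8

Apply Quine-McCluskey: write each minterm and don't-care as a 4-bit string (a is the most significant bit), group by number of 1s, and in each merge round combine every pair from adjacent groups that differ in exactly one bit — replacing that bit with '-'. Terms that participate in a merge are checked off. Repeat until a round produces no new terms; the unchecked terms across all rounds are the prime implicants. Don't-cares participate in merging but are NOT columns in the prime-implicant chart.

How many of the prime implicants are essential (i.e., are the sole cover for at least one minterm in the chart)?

3

size-2^0 implicants → 0000(✓)  0001(✓)  0010(✓)  0011(✓)  0101(✓)  0110(✓)  1000(✓)  1001(✓)  1011(✓)  1101(✓)  1110(✓)
size-2^1 implicants → -000(✓)  -001(✓)  -011(✓)  -101(✓)  -110  0-01(✓)  0-10  00-0(✓)  00-1(✓)  000-(✓)  001-(✓)  1-01(✓)  10-1(✓)  100-(✓)
size-2^2 implicants → --01  -0-1  -00-  00--
Unchecked terms (primes): --01, -0-1, -00-, -110, 0-10, 00--
Minterm coverage:
  m0 ⊆ -00-,00--
  m2 ⊆ 0-10,00--
  m3 ⊆ -0-1,00--
  m6 ⊆ -110,0-10
  m9 ⊆ --01,-0-1,-00-
  m11 ⊆ -0-1 [E]
  m13 ⊆ --01 [E]
  m14 ⊆ -110 [E]
E = {--01, -0-1, -110}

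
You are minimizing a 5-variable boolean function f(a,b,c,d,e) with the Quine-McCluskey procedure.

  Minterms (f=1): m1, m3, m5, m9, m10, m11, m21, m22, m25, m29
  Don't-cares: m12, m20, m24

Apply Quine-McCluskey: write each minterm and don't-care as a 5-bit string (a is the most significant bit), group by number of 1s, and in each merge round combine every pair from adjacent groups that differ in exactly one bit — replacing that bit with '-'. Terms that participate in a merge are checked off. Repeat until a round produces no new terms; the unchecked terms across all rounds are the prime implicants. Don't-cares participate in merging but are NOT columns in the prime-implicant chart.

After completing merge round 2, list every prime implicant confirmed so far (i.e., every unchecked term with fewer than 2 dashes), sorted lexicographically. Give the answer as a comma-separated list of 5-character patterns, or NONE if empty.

[col 0] 00001*, 00011*, 00101*, 01001*, 01010*, 01011*, 01100, 10100*, 10101*, 10110*, 11000*, 11001*, 11101*
[col 1] -0101, -1001, 0-001*, 0-011*, 00-01, 000-1*, 010-1*, 0101-, 1-101, 101-0, 1010-, 11-01, 1100-
[col 2] 0-0-1
Prime implicants: -0101, -1001, 0-0-1, 00-01, 0101-, 01100, 1-101, 101-0, 1010-, 11-01, 1100-

-0101, -1001, 00-01, 0101-, 01100, 1-101, 101-0, 1010-, 11-01, 1100-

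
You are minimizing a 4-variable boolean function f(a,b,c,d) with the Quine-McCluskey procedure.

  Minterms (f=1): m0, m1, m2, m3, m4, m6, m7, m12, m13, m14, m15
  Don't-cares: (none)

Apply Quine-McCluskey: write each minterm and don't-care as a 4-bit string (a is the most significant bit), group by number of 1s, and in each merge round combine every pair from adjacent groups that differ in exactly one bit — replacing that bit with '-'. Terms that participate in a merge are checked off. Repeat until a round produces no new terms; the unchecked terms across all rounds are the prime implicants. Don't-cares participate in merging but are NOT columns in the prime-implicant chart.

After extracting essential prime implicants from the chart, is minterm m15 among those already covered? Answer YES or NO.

YES

[col 0] 0000*, 0001*, 0010*, 0011*, 0100*, 0110*, 0111*, 1100*, 1101*, 1110*, 1111*
[col 1] -100*, -110*, -111*, 0-00*, 0-10*, 0-11*, 00-0*, 00-1*, 000-*, 001-*, 01-0*, 011-*, 11-0*, 11-1*, 110-*, 111-*
[col 2] -1-0, -11-, 0--0, 0-1-, 00--, 11--
Prime implicants: -1-0, -11-, 0--0, 0-1-, 00--, 11--
PI chart (minterm → PIs covering it):
  0 | 0--0,00--
  1 | 00--  (sole → essential)
  2 | 0--0,0-1-,00--
  3 | 0-1-,00--
  4 | -1-0,0--0
  6 | -1-0,-11-,0--0,0-1-
  7 | -11-,0-1-
  12 | -1-0,11--
  13 | 11--  (sole → essential)
  14 | -1-0,-11-,11--
  15 | -11-,11--
Essential prime implicants: 00--, 11--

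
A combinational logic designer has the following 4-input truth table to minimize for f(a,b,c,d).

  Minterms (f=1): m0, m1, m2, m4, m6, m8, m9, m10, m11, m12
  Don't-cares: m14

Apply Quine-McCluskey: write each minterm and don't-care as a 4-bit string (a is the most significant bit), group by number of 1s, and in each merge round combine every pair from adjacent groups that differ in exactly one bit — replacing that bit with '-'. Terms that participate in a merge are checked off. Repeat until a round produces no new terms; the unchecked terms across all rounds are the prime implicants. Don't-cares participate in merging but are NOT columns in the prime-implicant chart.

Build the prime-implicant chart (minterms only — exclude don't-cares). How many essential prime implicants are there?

Round 0: 0000✓ 0001✓ 0010✓ 0100✓ 0110✓ 1000✓ 1001✓ 1010✓ 1011✓ 1100✓ 1110✓
Round 1: -000✓ -001✓ -010✓ -100✓ -110✓ 0-00✓ 0-10✓ 00-0✓ 000-✓ 01-0✓ 1-00✓ 1-10✓ 10-0✓ 10-1✓ 100-✓ 101-✓ 11-0✓
Round 2: --00✓ --10✓ -0-0✓ -00- -1-0✓ 0--0✓ 1--0✓ 10--
Round 3: ---0
PIs = {---0, -00-, 10--}
Coverage chart:
  m0: ---0,-00-
  m1: -00- ←essential
  m2: ---0 ←essential
  m4: ---0 ←essential
  m6: ---0 ←essential
  m8: ---0,-00-,10--
  m9: -00-,10--
  m10: ---0,10--
  m11: 10-- ←essential
  m12: ---0 ←essential
Essential: ---0, -00-, 10--

3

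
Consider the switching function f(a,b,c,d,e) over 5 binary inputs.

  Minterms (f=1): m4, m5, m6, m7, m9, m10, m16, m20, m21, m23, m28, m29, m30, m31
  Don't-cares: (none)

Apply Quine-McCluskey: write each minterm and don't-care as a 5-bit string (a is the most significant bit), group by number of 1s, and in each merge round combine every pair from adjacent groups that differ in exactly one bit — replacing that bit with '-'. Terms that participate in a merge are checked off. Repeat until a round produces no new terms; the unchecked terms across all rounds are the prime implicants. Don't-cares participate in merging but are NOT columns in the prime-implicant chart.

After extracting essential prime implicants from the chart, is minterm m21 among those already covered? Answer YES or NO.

Round 0: 00100✓ 00101✓ 00110✓ 00111✓ 01001 01010 10000✓ 10100✓ 10101✓ 10111✓ 11100✓ 11101✓ 11110✓ 11111✓
Round 1: -0100✓ -0101✓ -0111✓ 001-0✓ 001-1✓ 0010-✓ 0011-✓ 1-100✓ 1-101✓ 1-111✓ 10-00 101-1✓ 1010-✓ 111-0✓ 111-1✓ 1110-✓ 1111-✓
Round 2: -01-1 -010- 001-- 1-1-1 1-10- 111--
PIs = {-01-1, -010-, 001--, 01001, 01010, 1-1-1, 1-10-, 10-00, 111--}
Coverage chart:
  m4: -010-,001--
  m5: -01-1,-010-,001--
  m6: 001-- ←essential
  m7: -01-1,001--
  m9: 01001 ←essential
  m10: 01010 ←essential
  m16: 10-00 ←essential
  m20: -010-,1-10-,10-00
  m21: -01-1,-010-,1-1-1,1-10-
  m23: -01-1,1-1-1
  m28: 1-10-,111--
  m29: 1-1-1,1-10-,111--
  m30: 111-- ←essential
  m31: 1-1-1,111--
Essential: 001--, 01001, 01010, 10-00, 111--

NO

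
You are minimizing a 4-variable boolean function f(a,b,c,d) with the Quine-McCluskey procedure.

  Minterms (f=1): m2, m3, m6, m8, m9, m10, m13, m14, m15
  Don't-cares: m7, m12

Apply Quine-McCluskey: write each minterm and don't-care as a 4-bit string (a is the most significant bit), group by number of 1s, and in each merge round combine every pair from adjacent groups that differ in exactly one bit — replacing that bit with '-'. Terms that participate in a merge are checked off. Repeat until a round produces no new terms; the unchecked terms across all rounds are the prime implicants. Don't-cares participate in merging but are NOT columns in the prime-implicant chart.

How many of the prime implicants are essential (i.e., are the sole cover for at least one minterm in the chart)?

size-2^0 implicants → 0010(✓)  0011(✓)  0110(✓)  0111(✓)  1000(✓)  1001(✓)  1010(✓)  1100(✓)  1101(✓)  1110(✓)  1111(✓)
size-2^1 implicants → -010(✓)  -110(✓)  -111(✓)  0-10(✓)  0-11(✓)  001-(✓)  011-(✓)  1-00(✓)  1-01(✓)  1-10(✓)  10-0(✓)  100-(✓)  11-0(✓)  11-1(✓)  110-(✓)  111-(✓)
size-2^2 implicants → --10  -11-  0-1-  1--0  1-0-  11--
Unchecked terms (primes): --10, -11-, 0-1-, 1--0, 1-0-, 11--
Minterm coverage:
  m2 ⊆ --10,0-1-
  m3 ⊆ 0-1- [E]
  m6 ⊆ --10,-11-,0-1-
  m8 ⊆ 1--0,1-0-
  m9 ⊆ 1-0- [E]
  m10 ⊆ --10,1--0
  m13 ⊆ 1-0-,11--
  m14 ⊆ --10,-11-,1--0,11--
  m15 ⊆ -11-,11--
E = {0-1-, 1-0-}

2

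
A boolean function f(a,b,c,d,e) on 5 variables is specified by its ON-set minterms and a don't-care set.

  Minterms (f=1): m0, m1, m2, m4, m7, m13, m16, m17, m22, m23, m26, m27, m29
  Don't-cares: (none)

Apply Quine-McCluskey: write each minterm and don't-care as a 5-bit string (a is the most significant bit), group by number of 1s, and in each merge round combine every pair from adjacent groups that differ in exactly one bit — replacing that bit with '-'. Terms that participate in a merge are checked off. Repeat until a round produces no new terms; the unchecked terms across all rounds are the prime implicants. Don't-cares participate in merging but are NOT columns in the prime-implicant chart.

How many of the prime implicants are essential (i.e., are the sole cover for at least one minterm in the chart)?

[col 0] 00000*, 00001*, 00010*, 00100*, 00111*, 01101*, 10000*, 10001*, 10110*, 10111*, 11010*, 11011*, 11101*
[col 1] -0000*, -0001*, -0111, -1101, 00-00, 000-0, 0000-*, 1000-*, 1011-, 1101-
[col 2] -000-
Prime implicants: -000-, -0111, -1101, 00-00, 000-0, 1011-, 1101-
PI chart (minterm → PIs covering it):
  0 | -000-,00-00,000-0
  1 | -000-  (sole → essential)
  2 | 000-0  (sole → essential)
  4 | 00-00  (sole → essential)
  7 | -0111  (sole → essential)
  13 | -1101  (sole → essential)
  16 | -000-  (sole → essential)
  17 | -000-  (sole → essential)
  22 | 1011-  (sole → essential)
  23 | -0111,1011-
  26 | 1101-  (sole → essential)
  27 | 1101-  (sole → essential)
  29 | -1101  (sole → essential)
Essential prime implicants: -000-, -0111, -1101, 00-00, 000-0, 1011-, 1101-

7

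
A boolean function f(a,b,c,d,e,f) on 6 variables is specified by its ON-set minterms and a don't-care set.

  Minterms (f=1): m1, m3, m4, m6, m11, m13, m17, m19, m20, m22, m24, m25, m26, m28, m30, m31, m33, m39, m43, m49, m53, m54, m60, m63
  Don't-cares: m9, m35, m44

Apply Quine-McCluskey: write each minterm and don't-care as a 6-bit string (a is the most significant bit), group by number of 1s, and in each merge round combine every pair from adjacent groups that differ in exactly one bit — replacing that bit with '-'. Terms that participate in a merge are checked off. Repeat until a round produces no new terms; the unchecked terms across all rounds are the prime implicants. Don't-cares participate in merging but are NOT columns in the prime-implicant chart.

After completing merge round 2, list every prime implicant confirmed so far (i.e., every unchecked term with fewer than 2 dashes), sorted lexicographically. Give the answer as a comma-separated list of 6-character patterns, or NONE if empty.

size-2^0 implicants → 000001(✓)  000011(✓)  000100(✓)  000110(✓)  001001(✓)  001011(✓)  001101(✓)  010001(✓)  010011(✓)  010100(✓)  010110(✓)  011000(✓)  011001(✓)  011010(✓)  011100(✓)  011110(✓)  011111(✓)  100001(✓)  100011(✓)  100111(✓)  101011(✓)  101100(✓)  110001(✓)  110101(✓)  110110(✓)  111100(✓)  111111(✓)
size-2^1 implicants → -00001(✓)  -00011(✓)  -01011(✓)  -10001(✓)  -10110  -11100  -11111  0-0001(✓)  0-0011(✓)  0-0100(✓)  0-0110(✓)  0-1001(✓)  00-001(✓)  00-011(✓)  0000-1(✓)  0001-0(✓)  001-01  0010-1(✓)  01-001(✓)  01-100(✓)  01-110(✓)  0100-1(✓)  0101-0(✓)  011-00(✓)  011-10(✓)  0110-0(✓)  01100-  0111-0(✓)  01111-  1-0001(✓)  1-1100  10-011(✓)  100-11  1000-1(✓)  110-01
size-2^2 implicants → --0001  -0-011  -000-1  0--001  0-00-1  0-01-0  00-0-1  01-1-0  011--0
Unchecked terms (primes): --0001, -0-011, -000-1, -10110, -11100, -11111, 0--001, 0-00-1, 0-01-0, 00-0-1, 001-01, 01-1-0, 011--0, 01100-, 01111-, 1-1100, 100-11, 110-01

-10110, -11100, -11111, 001-01, 01100-, 01111-, 1-1100, 100-11, 110-01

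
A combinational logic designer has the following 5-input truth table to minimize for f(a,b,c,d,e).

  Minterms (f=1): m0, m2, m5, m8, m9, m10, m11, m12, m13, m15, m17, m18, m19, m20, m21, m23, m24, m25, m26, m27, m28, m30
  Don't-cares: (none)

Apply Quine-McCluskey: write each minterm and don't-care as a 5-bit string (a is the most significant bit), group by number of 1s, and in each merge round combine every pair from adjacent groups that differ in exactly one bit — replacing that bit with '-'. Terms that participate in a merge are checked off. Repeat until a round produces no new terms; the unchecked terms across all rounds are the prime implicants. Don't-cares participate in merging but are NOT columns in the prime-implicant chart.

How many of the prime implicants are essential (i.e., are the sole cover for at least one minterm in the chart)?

4

[col 0] 00000*, 00010*, 00101*, 01000*, 01001*, 01010*, 01011*, 01100*, 01101*, 01111*, 10001*, 10010*, 10011*, 10100*, 10101*, 10111*, 11000*, 11001*, 11010*, 11011*, 11100*, 11110*
[col 1] -0010*, -0101, -1000*, -1001*, -1010*, -1011*, -1100*, 0-000*, 0-010*, 0-101, 000-0*, 01-00*, 01-01*, 01-11*, 010-0*, 010-1*, 0100-*, 0101-*, 011-1*, 0110-*, 1-001*, 1-010*, 1-011*, 1-100, 10-01*, 10-11*, 100-1*, 1001-*, 101-1*, 1010-, 11-00*, 11-10*, 110-0*, 110-1*, 1100-*, 1101-*, 111-0*
[col 2] --010, -1-00, -10-0*, -10-1*, -100-*, -101-*, 0-0-0, 01--1, 01-0-, 010--*, 1-0-1, 1-01-, 10--1, 11--0, 110--*
[col 3] -10--
Prime implicants: --010, -0101, -1-00, -10--, 0-0-0, 0-101, 01--1, 01-0-, 1-0-1, 1-01-, 1-100, 10--1, 1010-, 11--0
PI chart (minterm → PIs covering it):
  0 | 0-0-0  (sole → essential)
  2 | --010,0-0-0
  5 | -0101,0-101
  8 | -1-00,-10--,0-0-0,01-0-
  9 | -10--,01--1,01-0-
  10 | --010,-10--,0-0-0
  11 | -10--,01--1
  12 | -1-00,01-0-
  13 | 0-101,01--1,01-0-
  15 | 01--1  (sole → essential)
  17 | 1-0-1,10--1
  18 | --010,1-01-
  19 | 1-0-1,1-01-,10--1
  20 | 1-100,1010-
  21 | -0101,10--1,1010-
  23 | 10--1  (sole → essential)
  24 | -1-00,-10--,11--0
  25 | -10--,1-0-1
  26 | --010,-10--,1-01-,11--0
  27 | -10--,1-0-1,1-01-
  28 | -1-00,1-100,11--0
  30 | 11--0  (sole → essential)
Essential prime implicants: 0-0-0, 01--1, 10--1, 11--0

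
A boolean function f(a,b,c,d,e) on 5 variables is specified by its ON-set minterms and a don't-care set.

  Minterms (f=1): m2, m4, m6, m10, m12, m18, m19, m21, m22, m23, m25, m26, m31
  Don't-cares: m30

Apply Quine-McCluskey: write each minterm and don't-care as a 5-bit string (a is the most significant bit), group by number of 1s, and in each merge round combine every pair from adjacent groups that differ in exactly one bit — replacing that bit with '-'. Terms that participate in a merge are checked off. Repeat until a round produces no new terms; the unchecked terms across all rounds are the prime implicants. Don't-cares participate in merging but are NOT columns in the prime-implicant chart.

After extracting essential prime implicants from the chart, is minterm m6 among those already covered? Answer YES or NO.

NO

size-2^0 implicants → 00010(✓)  00100(✓)  00110(✓)  01010(✓)  01100(✓)  10010(✓)  10011(✓)  10101(✓)  10110(✓)  10111(✓)  11001  11010(✓)  11110(✓)  11111(✓)
size-2^1 implicants → -0010(✓)  -0110(✓)  -1010(✓)  0-010(✓)  0-100  00-10(✓)  001-0  1-010(✓)  1-110(✓)  1-111(✓)  10-10(✓)  10-11(✓)  1001-(✓)  101-1  1011-(✓)  11-10(✓)  1111-(✓)
size-2^2 implicants → --010  -0-10  1--10  1-11-  10-1-
Unchecked terms (primes): --010, -0-10, 0-100, 001-0, 1--10, 1-11-, 10-1-, 101-1, 11001
Minterm coverage:
  m2 ⊆ --010,-0-10
  m4 ⊆ 0-100,001-0
  m6 ⊆ -0-10,001-0
  m10 ⊆ --010 [E]
  m12 ⊆ 0-100 [E]
  m18 ⊆ --010,-0-10,1--10,10-1-
  m19 ⊆ 10-1- [E]
  m21 ⊆ 101-1 [E]
  m22 ⊆ -0-10,1--10,1-11-,10-1-
  m23 ⊆ 1-11-,10-1-,101-1
  m25 ⊆ 11001 [E]
  m26 ⊆ --010,1--10
  m31 ⊆ 1-11- [E]
E = {--010, 0-100, 1-11-, 10-1-, 101-1, 11001}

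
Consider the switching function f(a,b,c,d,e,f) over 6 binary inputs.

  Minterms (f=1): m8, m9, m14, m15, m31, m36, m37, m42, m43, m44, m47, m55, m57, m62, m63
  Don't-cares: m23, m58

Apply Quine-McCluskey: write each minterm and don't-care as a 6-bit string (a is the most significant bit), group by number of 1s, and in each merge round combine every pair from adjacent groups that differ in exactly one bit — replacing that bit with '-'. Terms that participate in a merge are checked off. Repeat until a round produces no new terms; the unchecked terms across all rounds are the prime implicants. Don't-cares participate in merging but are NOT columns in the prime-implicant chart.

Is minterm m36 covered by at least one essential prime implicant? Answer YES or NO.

[col 0] 001000*, 001001*, 001110*, 001111*, 010111*, 011111*, 100100*, 100101*, 101010*, 101011*, 101100*, 101111*, 110111*, 111001, 111010*, 111110*, 111111*
[col 1] -01111*, -10111*, -11111*, 0-1111*, 00100-, 00111-, 01-111*, 1-1010, 1-1111*, 10-100, 10010-, 101-11, 10101-, 11-111*, 111-10, 11111-
[col 2] --1111, -1-111
Prime implicants: --1111, -1-111, 00100-, 00111-, 1-1010, 10-100, 10010-, 101-11, 10101-, 111-10, 111001, 11111-
PI chart (minterm → PIs covering it):
  8 | 00100-  (sole → essential)
  9 | 00100-  (sole → essential)
  14 | 00111-  (sole → essential)
  15 | --1111,00111-
  31 | --1111,-1-111
  36 | 10-100,10010-
  37 | 10010-  (sole → essential)
  42 | 1-1010,10101-
  43 | 101-11,10101-
  44 | 10-100  (sole → essential)
  47 | --1111,101-11
  55 | -1-111  (sole → essential)
  57 | 111001  (sole → essential)
  62 | 111-10,11111-
  63 | --1111,-1-111,11111-
Essential prime implicants: -1-111, 00100-, 00111-, 10-100, 10010-, 111001

YES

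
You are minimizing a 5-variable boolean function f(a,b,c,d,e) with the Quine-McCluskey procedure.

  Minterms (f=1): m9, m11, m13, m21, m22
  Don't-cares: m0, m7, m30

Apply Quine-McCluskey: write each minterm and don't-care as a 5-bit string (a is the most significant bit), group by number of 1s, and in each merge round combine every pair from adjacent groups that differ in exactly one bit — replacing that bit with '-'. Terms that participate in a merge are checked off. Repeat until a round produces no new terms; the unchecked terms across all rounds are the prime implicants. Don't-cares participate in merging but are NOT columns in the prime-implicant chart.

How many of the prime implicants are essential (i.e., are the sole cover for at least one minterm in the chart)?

4

[col 0] 00000, 00111, 01001*, 01011*, 01101*, 10101, 10110*, 11110*
[col 1] 01-01, 010-1, 1-110
Prime implicants: 00000, 00111, 01-01, 010-1, 1-110, 10101
PI chart (minterm → PIs covering it):
  9 | 01-01,010-1
  11 | 010-1  (sole → essential)
  13 | 01-01  (sole → essential)
  21 | 10101  (sole → essential)
  22 | 1-110  (sole → essential)
Essential prime implicants: 01-01, 010-1, 1-110, 10101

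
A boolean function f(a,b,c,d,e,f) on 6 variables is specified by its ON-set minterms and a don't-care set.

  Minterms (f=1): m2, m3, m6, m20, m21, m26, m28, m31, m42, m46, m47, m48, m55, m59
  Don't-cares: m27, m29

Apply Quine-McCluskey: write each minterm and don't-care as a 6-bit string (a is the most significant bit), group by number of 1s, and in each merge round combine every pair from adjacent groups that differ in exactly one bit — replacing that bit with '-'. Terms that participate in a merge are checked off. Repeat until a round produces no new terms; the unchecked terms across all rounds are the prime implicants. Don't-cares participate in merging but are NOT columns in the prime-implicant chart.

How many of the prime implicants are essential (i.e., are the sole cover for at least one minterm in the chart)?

9

Round 0: 000010✓ 000011✓ 000110✓ 010100✓ 010101✓ 011010✓ 011011✓ 011100✓ 011101✓ 011111✓ 101010✓ 101110✓ 101111✓ 110000 110111 111011✓
Round 1: -11011 000-10 00001- 01-100✓ 01-101✓ 01010-✓ 011-11 01101- 0111-1 01110-✓ 101-10 10111-
Round 2: 01-10-
PIs = {-11011, 000-10, 00001-, 01-10-, 011-11, 01101-, 0111-1, 101-10, 10111-, 110000, 110111}
Coverage chart:
  m2: 000-10,00001-
  m3: 00001- ←essential
  m6: 000-10 ←essential
  m20: 01-10- ←essential
  m21: 01-10- ←essential
  m26: 01101- ←essential
  m28: 01-10- ←essential
  m31: 011-11,0111-1
  m42: 101-10 ←essential
  m46: 101-10,10111-
  m47: 10111- ←essential
  m48: 110000 ←essential
  m55: 110111 ←essential
  m59: -11011 ←essential
Essential: -11011, 000-10, 00001-, 01-10-, 01101-, 101-10, 10111-, 110000, 110111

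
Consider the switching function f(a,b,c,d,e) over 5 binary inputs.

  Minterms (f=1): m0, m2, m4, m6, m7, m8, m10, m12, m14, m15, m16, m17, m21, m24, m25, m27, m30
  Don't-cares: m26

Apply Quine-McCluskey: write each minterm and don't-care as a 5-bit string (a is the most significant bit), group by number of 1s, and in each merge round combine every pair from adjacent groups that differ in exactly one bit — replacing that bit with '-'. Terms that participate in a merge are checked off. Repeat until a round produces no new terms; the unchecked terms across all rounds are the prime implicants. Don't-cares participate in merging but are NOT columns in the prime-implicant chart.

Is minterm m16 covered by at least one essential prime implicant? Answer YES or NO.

Round 0: 00000✓ 00010✓ 00100✓ 00110✓ 00111✓ 01000✓ 01010✓ 01100✓ 01110✓ 01111✓ 10000✓ 10001✓ 10101✓ 11000✓ 11001✓ 11010✓ 11011✓ 11110✓
Round 1: -0000✓ -1000✓ -1010✓ -1110✓ 0-000✓ 0-010✓ 0-100✓ 0-110✓ 0-111✓ 00-00✓ 00-10✓ 000-0✓ 001-0✓ 0011-✓ 01-00✓ 01-10✓ 010-0✓ 011-0✓ 0111-✓ 1-000✓ 1-001✓ 10-01 1000-✓ 11-10✓ 110-0✓ 110-1✓ 1100-✓ 1101-✓
Round 2: --000 -1-10 -10-0 0--00✓ 0--10✓ 0-0-0✓ 0-1-0✓ 0-11- 00--0✓ 01--0✓ 1-00- 110--
Round 3: 0---0
PIs = {--000, -1-10, -10-0, 0---0, 0-11-, 1-00-, 10-01, 110--}
Coverage chart:
  m0: --000,0---0
  m2: 0---0 ←essential
  m4: 0---0 ←essential
  m6: 0---0,0-11-
  m7: 0-11- ←essential
  m8: --000,-10-0,0---0
  m10: -1-10,-10-0,0---0
  m12: 0---0 ←essential
  m14: -1-10,0---0,0-11-
  m15: 0-11- ←essential
  m16: --000,1-00-
  m17: 1-00-,10-01
  m21: 10-01 ←essential
  m24: --000,-10-0,1-00-,110--
  m25: 1-00-,110--
  m27: 110-- ←essential
  m30: -1-10 ←essential
Essential: -1-10, 0---0, 0-11-, 10-01, 110--

NO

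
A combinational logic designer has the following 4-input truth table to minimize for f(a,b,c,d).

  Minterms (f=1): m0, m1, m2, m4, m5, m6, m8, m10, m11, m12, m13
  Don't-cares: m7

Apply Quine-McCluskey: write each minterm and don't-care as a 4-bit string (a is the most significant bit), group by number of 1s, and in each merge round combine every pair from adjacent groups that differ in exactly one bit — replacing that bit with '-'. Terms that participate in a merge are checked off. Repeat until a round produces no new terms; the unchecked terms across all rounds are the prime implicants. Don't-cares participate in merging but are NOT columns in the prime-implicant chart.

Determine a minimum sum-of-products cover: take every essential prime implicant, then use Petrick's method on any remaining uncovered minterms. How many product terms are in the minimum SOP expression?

size-2^0 implicants → 0000(✓)  0001(✓)  0010(✓)  0100(✓)  0101(✓)  0110(✓)  0111(✓)  1000(✓)  1010(✓)  1011(✓)  1100(✓)  1101(✓)
size-2^1 implicants → -000(✓)  -010(✓)  -100(✓)  -101(✓)  0-00(✓)  0-01(✓)  0-10(✓)  00-0(✓)  000-(✓)  01-0(✓)  01-1(✓)  010-(✓)  011-(✓)  1-00(✓)  10-0(✓)  101-  110-(✓)
size-2^2 implicants → --00  -0-0  -10-  0--0  0-0-  01--
Unchecked terms (primes): --00, -0-0, -10-, 0--0, 0-0-, 01--, 101-
Minterm coverage:
  m0 ⊆ --00,-0-0,0--0,0-0-
  m1 ⊆ 0-0- [E]
  m2 ⊆ -0-0,0--0
  m4 ⊆ --00,-10-,0--0,0-0-,01--
  m5 ⊆ -10-,0-0-,01--
  m6 ⊆ 0--0,01--
  m8 ⊆ --00,-0-0
  m10 ⊆ -0-0,101-
  m11 ⊆ 101- [E]
  m12 ⊆ --00,-10-
  m13 ⊆ -10- [E]
E = {-10-, 0-0-, 101-}
Petrick residual → --00, 0--0
Cover = c'd' + bc' + a'd' + a'c' + ab'c  |cover|=5

5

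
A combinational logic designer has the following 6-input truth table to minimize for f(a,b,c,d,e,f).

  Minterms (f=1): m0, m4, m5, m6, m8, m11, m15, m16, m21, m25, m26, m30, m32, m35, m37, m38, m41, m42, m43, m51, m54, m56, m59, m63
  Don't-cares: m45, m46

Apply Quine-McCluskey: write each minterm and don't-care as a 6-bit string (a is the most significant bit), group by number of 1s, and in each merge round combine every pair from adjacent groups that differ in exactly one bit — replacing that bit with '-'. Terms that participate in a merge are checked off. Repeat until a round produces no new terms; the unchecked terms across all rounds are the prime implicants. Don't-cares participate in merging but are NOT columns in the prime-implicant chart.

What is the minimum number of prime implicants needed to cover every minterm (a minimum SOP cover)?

size-2^0 implicants → 000000(✓)  000100(✓)  000101(✓)  000110(✓)  001000(✓)  001011(✓)  001111(✓)  010000(✓)  010101(✓)  011001  011010(✓)  011110(✓)  100000(✓)  100011(✓)  100101(✓)  100110(✓)  101001(✓)  101010(✓)  101011(✓)  101101(✓)  101110(✓)  110011(✓)  110110(✓)  111000  111011(✓)  111111(✓)
size-2^1 implicants → -00000  -00101  -00110  -01011  0-0000  0-0101  00-000  000-00  0001-0  00010-  001-11  011-10  1-0011(✓)  1-0110  1-1011(✓)  10-011(✓)  10-101  10-110  101-01  101-10  1010-1  10101-  11-011(✓)  111-11
size-2^2 implicants → 1--011
Unchecked terms (primes): -00000, -00101, -00110, -01011, 0-0000, 0-0101, 00-000, 000-00, 0001-0, 00010-, 001-11, 011-10, 011001, 1--011, 1-0110, 10-101, 10-110, 101-01, 101-10, 1010-1, 10101-, 111-11, 111000
Minterm coverage:
  m0 ⊆ -00000,0-0000,00-000,000-00
  m4 ⊆ 000-00,0001-0,00010-
  m5 ⊆ -00101,0-0101,00010-
  m6 ⊆ -00110,0001-0
  m8 ⊆ 00-000 [E]
  m11 ⊆ -01011,001-11
  m15 ⊆ 001-11 [E]
  m16 ⊆ 0-0000 [E]
  m21 ⊆ 0-0101 [E]
  m25 ⊆ 011001 [E]
  m26 ⊆ 011-10 [E]
  m30 ⊆ 011-10 [E]
  m32 ⊆ -00000 [E]
  m35 ⊆ 1--011 [E]
  m37 ⊆ -00101,10-101
  m38 ⊆ -00110,1-0110,10-110
  m41 ⊆ 101-01,1010-1
  m42 ⊆ 101-10,10101-
  m43 ⊆ -01011,1--011,1010-1,10101-
  m51 ⊆ 1--011 [E]
  m54 ⊆ 1-0110 [E]
  m56 ⊆ 111000 [E]
  m59 ⊆ 1--011,111-11
  m63 ⊆ 111-11 [E]
E = {-00000, 0-0000, 0-0101, 00-000, 001-11, 011-10, 011001, 1--011, 1-0110, 111-11, 111000}
Petrick residual → -00101, 0001-0, 101-01, 101-10
Cover = b'c'd'e'f' + b'c'de'f + a'c'd'e'f' + a'c'de'f + a'b'd'e'f' + a'b'c'df' + a'b'cef + a'bcef' + a'bcd'e'f + ad'ef + ac'def' + ab'ce'f + ab'cef' + abcef + abcd'e'f'  |cover|=15

15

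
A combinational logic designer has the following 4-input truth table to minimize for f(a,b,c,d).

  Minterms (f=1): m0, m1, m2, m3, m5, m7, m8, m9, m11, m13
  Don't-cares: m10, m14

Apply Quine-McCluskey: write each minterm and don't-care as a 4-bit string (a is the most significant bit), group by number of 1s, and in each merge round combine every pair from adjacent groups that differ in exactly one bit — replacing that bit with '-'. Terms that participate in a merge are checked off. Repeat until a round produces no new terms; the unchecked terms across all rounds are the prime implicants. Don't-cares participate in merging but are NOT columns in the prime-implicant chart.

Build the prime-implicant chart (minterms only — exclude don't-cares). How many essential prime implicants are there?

size-2^0 implicants → 0000(✓)  0001(✓)  0010(✓)  0011(✓)  0101(✓)  0111(✓)  1000(✓)  1001(✓)  1010(✓)  1011(✓)  1101(✓)  1110(✓)
size-2^1 implicants → -000(✓)  -001(✓)  -010(✓)  -011(✓)  -101(✓)  0-01(✓)  0-11(✓)  00-0(✓)  00-1(✓)  000-(✓)  001-(✓)  01-1(✓)  1-01(✓)  1-10  10-0(✓)  10-1(✓)  100-(✓)  101-(✓)
size-2^2 implicants → --01  -0-0(✓)  -0-1(✓)  -00-(✓)  -01-(✓)  0--1  00--(✓)  10--(✓)
size-2^3 implicants → -0--
Unchecked terms (primes): --01, -0--, 0--1, 1-10
Minterm coverage:
  m0 ⊆ -0-- [E]
  m1 ⊆ --01,-0--,0--1
  m2 ⊆ -0-- [E]
  m3 ⊆ -0--,0--1
  m5 ⊆ --01,0--1
  m7 ⊆ 0--1 [E]
  m8 ⊆ -0-- [E]
  m9 ⊆ --01,-0--
  m11 ⊆ -0-- [E]
  m13 ⊆ --01 [E]
E = {--01, -0--, 0--1}

3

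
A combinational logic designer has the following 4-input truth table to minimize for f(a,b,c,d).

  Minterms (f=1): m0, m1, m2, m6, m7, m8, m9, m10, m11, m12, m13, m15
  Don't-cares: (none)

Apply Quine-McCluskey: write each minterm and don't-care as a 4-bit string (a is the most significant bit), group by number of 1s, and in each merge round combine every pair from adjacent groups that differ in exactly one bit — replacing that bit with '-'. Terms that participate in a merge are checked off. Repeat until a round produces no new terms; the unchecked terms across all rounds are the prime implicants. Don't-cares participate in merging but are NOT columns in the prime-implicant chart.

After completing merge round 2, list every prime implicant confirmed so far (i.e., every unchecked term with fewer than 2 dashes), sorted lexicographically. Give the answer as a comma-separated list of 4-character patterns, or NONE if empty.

-111, 0-10, 011-

size-2^0 implicants → 0000(✓)  0001(✓)  0010(✓)  0110(✓)  0111(✓)  1000(✓)  1001(✓)  1010(✓)  1011(✓)  1100(✓)  1101(✓)  1111(✓)
size-2^1 implicants → -000(✓)  -001(✓)  -010(✓)  -111  0-10  00-0(✓)  000-(✓)  011-  1-00(✓)  1-01(✓)  1-11(✓)  10-0(✓)  10-1(✓)  100-(✓)  101-(✓)  11-1(✓)  110-(✓)
size-2^2 implicants → -0-0  -00-  1--1  1-0-  10--
Unchecked terms (primes): -0-0, -00-, -111, 0-10, 011-, 1--1, 1-0-, 10--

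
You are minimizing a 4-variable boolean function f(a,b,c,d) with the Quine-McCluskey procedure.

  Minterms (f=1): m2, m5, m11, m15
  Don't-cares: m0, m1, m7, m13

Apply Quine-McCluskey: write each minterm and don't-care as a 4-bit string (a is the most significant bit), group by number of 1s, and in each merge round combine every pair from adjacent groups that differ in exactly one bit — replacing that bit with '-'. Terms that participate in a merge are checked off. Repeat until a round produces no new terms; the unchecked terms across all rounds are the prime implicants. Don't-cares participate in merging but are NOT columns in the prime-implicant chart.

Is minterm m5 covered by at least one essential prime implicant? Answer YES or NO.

[col 0] 0000*, 0001*, 0010*, 0101*, 0111*, 1011*, 1101*, 1111*
[col 1] -101*, -111*, 0-01, 00-0, 000-, 01-1*, 1-11, 11-1*
[col 2] -1-1
Prime implicants: -1-1, 0-01, 00-0, 000-, 1-11
PI chart (minterm → PIs covering it):
  2 | 00-0  (sole → essential)
  5 | -1-1,0-01
  11 | 1-11  (sole → essential)
  15 | -1-1,1-11
Essential prime implicants: 00-0, 1-11

NO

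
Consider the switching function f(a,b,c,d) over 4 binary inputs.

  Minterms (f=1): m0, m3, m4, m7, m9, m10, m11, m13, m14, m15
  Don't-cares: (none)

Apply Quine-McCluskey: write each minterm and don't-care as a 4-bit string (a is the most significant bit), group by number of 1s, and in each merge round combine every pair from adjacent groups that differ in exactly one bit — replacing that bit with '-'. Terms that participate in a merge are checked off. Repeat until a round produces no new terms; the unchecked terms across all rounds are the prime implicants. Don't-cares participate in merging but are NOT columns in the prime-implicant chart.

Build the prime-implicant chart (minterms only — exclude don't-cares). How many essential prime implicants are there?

4

size-2^0 implicants → 0000(✓)  0011(✓)  0100(✓)  0111(✓)  1001(✓)  1010(✓)  1011(✓)  1101(✓)  1110(✓)  1111(✓)
size-2^1 implicants → -011(✓)  -111(✓)  0-00  0-11(✓)  1-01(✓)  1-10(✓)  1-11(✓)  10-1(✓)  101-(✓)  11-1(✓)  111-(✓)
size-2^2 implicants → --11  1--1  1-1-
Unchecked terms (primes): --11, 0-00, 1--1, 1-1-
Minterm coverage:
  m0 ⊆ 0-00 [E]
  m3 ⊆ --11 [E]
  m4 ⊆ 0-00 [E]
  m7 ⊆ --11 [E]
  m9 ⊆ 1--1 [E]
  m10 ⊆ 1-1- [E]
  m11 ⊆ --11,1--1,1-1-
  m13 ⊆ 1--1 [E]
  m14 ⊆ 1-1- [E]
  m15 ⊆ --11,1--1,1-1-
E = {--11, 0-00, 1--1, 1-1-}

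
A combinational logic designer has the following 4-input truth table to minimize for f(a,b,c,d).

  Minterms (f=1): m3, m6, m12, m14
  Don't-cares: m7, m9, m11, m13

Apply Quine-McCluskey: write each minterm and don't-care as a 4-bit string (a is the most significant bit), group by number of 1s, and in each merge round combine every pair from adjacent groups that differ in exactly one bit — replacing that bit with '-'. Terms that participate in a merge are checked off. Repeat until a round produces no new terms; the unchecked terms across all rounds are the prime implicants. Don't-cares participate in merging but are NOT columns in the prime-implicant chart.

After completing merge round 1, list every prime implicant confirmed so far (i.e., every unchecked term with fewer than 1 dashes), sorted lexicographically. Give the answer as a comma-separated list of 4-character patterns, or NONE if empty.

NONE

size-2^0 implicants → 0011(✓)  0110(✓)  0111(✓)  1001(✓)  1011(✓)  1100(✓)  1101(✓)  1110(✓)
size-2^1 implicants → -011  -110  0-11  011-  1-01  10-1  11-0  110-
Unchecked terms (primes): -011, -110, 0-11, 011-, 1-01, 10-1, 11-0, 110-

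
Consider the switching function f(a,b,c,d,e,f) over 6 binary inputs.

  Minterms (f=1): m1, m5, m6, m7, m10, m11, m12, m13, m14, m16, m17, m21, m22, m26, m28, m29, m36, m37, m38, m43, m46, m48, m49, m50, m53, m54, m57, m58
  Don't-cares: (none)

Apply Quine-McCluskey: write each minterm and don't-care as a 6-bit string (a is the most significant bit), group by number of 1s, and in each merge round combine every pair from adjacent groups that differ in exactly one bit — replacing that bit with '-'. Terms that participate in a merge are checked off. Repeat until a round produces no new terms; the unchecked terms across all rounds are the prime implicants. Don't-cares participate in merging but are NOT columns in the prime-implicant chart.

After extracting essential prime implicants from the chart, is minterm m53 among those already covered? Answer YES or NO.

size-2^0 implicants → 000001(✓)  000101(✓)  000110(✓)  000111(✓)  001010(✓)  001011(✓)  001100(✓)  001101(✓)  001110(✓)  010000(✓)  010001(✓)  010101(✓)  010110(✓)  011010(✓)  011100(✓)  011101(✓)  100100(✓)  100101(✓)  100110(✓)  101011(✓)  101110(✓)  110000(✓)  110001(✓)  110010(✓)  110101(✓)  110110(✓)  111001(✓)  111010(✓)
size-2^1 implicants → -00101(✓)  -00110(✓)  -01011  -01110(✓)  -10000(✓)  -10001(✓)  -10101(✓)  -10110(✓)  -11010  0-0001(✓)  0-0101(✓)  0-0110(✓)  0-1010  0-1100(✓)  0-1101(✓)  00-101(✓)  00-110(✓)  000-01(✓)  0001-1  00011-  001-10  00101-  0011-0  00110-(✓)  01-101(✓)  010-01(✓)  01000-(✓)  01110-(✓)  1-0101(✓)  1-0110(✓)  10-110(✓)  1001-0  10010-  11-001  11-010  110-01(✓)  110-10  1100-0  11000-(✓)
size-2^2 implicants → --0101  --0110  -0-110  -10-01  -1000-  0--101  0-0-01  0-110-
Unchecked terms (primes): --0101, --0110, -0-110, -01011, -10-01, -1000-, -11010, 0--101, 0-0-01, 0-1010, 0-110-, 0001-1, 00011-, 001-10, 00101-, 0011-0, 1001-0, 10010-, 11-001, 11-010, 110-10, 1100-0
Minterm coverage:
  m1 ⊆ 0-0-01 [E]
  m5 ⊆ --0101,0--101,0-0-01,0001-1
  m6 ⊆ --0110,-0-110,00011-
  m7 ⊆ 0001-1,00011-
  m10 ⊆ 0-1010,001-10,00101-
  m11 ⊆ -01011,00101-
  m12 ⊆ 0-110-,0011-0
  m13 ⊆ 0--101,0-110-
  m14 ⊆ -0-110,001-10,0011-0
  m16 ⊆ -1000- [E]
  m17 ⊆ -10-01,-1000-,0-0-01
  m21 ⊆ --0101,-10-01,0--101,0-0-01
  m22 ⊆ --0110 [E]
  m26 ⊆ -11010,0-1010
  m28 ⊆ 0-110- [E]
  m29 ⊆ 0--101,0-110-
  m36 ⊆ 1001-0,10010-
  m37 ⊆ --0101,10010-
  m38 ⊆ --0110,-0-110,1001-0
  m43 ⊆ -01011 [E]
  m46 ⊆ -0-110 [E]
  m48 ⊆ -1000-,1100-0
  m49 ⊆ -10-01,-1000-,11-001
  m50 ⊆ 11-010,110-10,1100-0
  m53 ⊆ --0101,-10-01
  m54 ⊆ --0110,110-10
  m57 ⊆ 11-001 [E]
  m58 ⊆ -11010,11-010
E = {--0110, -0-110, -01011, -1000-, 0-0-01, 0-110-, 11-001}

NO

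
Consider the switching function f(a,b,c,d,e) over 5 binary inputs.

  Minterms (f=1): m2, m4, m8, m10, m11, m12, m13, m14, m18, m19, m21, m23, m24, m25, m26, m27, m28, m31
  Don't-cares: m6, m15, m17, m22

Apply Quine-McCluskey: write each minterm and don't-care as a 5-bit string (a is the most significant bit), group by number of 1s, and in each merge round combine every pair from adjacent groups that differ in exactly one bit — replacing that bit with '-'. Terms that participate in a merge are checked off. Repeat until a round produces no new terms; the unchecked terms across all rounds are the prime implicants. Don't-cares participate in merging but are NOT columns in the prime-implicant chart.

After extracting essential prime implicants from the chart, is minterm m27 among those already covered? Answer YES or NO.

NO

size-2^0 implicants → 00010(✓)  00100(✓)  00110(✓)  01000(✓)  01010(✓)  01011(✓)  01100(✓)  01101(✓)  01110(✓)  01111(✓)  10001(✓)  10010(✓)  10011(✓)  10101(✓)  10110(✓)  10111(✓)  11000(✓)  11001(✓)  11010(✓)  11011(✓)  11100(✓)  11111(✓)
size-2^1 implicants → -0010(✓)  -0110(✓)  -1000(✓)  -1010(✓)  -1011(✓)  -1100(✓)  -1111(✓)  0-010(✓)  0-100(✓)  0-110(✓)  00-10(✓)  001-0(✓)  01-00(✓)  01-10(✓)  01-11(✓)  010-0(✓)  0101-(✓)  011-0(✓)  011-1(✓)  0110-(✓)  0111-(✓)  1-001(✓)  1-010(✓)  1-011(✓)  1-111(✓)  10-01(✓)  10-10(✓)  10-11(✓)  100-1(✓)  1001-(✓)  101-1(✓)  1011-(✓)  11-00(✓)  11-11(✓)  110-0(✓)  110-1(✓)  1100-(✓)  1101-(✓)
size-2^2 implicants → --010  -0-10  -1-00  -1-11  -10-0  -101-  0--10  0-1-0  01--0  01-1-  011--  1--11  1-0-1  1-01-  10--1  10-1-  110--
Unchecked terms (primes): --010, -0-10, -1-00, -1-11, -10-0, -101-, 0--10, 0-1-0, 01--0, 01-1-, 011--, 1--11, 1-0-1, 1-01-, 10--1, 10-1-, 110--
Minterm coverage:
  m2 ⊆ --010,-0-10,0--10
  m4 ⊆ 0-1-0 [E]
  m8 ⊆ -1-00,-10-0,01--0
  m10 ⊆ --010,-10-0,-101-,0--10,01--0,01-1-
  m11 ⊆ -1-11,-101-,01-1-
  m12 ⊆ -1-00,0-1-0,01--0,011--
  m13 ⊆ 011-- [E]
  m14 ⊆ 0--10,0-1-0,01--0,01-1-,011--
  m18 ⊆ --010,-0-10,1-01-,10-1-
  m19 ⊆ 1--11,1-0-1,1-01-,10--1,10-1-
  m21 ⊆ 10--1 [E]
  m23 ⊆ 1--11,10--1,10-1-
  m24 ⊆ -1-00,-10-0,110--
  m25 ⊆ 1-0-1,110--
  m26 ⊆ --010,-10-0,-101-,1-01-,110--
  m27 ⊆ -1-11,-101-,1--11,1-0-1,1-01-,110--
  m28 ⊆ -1-00 [E]
  m31 ⊆ -1-11,1--11
E = {-1-00, 0-1-0, 011--, 10--1}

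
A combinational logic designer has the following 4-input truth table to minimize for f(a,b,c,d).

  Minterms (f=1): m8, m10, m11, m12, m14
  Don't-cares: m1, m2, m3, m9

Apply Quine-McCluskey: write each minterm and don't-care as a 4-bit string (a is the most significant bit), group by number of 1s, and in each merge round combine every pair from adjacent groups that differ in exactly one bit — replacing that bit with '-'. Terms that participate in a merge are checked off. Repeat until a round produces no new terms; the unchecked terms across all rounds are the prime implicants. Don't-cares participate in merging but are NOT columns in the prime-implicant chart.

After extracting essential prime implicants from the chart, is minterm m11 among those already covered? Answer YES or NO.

NO

size-2^0 implicants → 0001(✓)  0010(✓)  0011(✓)  1000(✓)  1001(✓)  1010(✓)  1011(✓)  1100(✓)  1110(✓)
size-2^1 implicants → -001(✓)  -010(✓)  -011(✓)  00-1(✓)  001-(✓)  1-00(✓)  1-10(✓)  10-0(✓)  10-1(✓)  100-(✓)  101-(✓)  11-0(✓)
size-2^2 implicants → -0-1  -01-  1--0  10--
Unchecked terms (primes): -0-1, -01-, 1--0, 10--
Minterm coverage:
  m8 ⊆ 1--0,10--
  m10 ⊆ -01-,1--0,10--
  m11 ⊆ -0-1,-01-,10--
  m12 ⊆ 1--0 [E]
  m14 ⊆ 1--0 [E]
E = {1--0}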